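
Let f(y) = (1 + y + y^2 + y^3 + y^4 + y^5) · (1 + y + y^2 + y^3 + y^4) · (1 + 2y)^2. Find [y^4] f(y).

33

(1 + y + y^2 + y^3 + y^4 + y^5) has coefficients 1,1,1,1,1 for degrees 0…4.
(1 + y + y^2 + y^3 + y^4) has coefficients 1,1,1,1,1 for degrees 0…4.
Finally multiplying by (1 + 2y)^2, the product of all factors after the first has coefficients 1,5,9,9,9 for degrees 0…4.
[y^4] = 1·9 + 1·9 + 1·9 + 1·5 + 1·1 = 33.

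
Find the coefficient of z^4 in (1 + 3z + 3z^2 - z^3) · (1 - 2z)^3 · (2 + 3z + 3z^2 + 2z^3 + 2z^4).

(1 + 3z + 3z^2 - z^3) has coefficients 1,3,3,-1 for degrees 0…3.
(1 - 2z)^3 has coefficients 1,-6,12,-8,0 for degrees 0…4.
Finally multiplying by (2 + 3z + 3z^2 + 2z^3 + 2z^4), the product of all factors after the first has coefficients 2,-9,9,4,2 for degrees 0…4.
[z^4] = 1·2 + 3·4 + 3·9 − 1·(-9) = 50.

50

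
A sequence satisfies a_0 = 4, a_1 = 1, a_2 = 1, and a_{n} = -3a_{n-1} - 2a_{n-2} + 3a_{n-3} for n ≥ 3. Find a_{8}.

19

The ordinary generating function has denominator 1 + 3t + 2t^2 - 3t^3.
Iterating the recurrence: a_0,…,a_{8} = 4, 1, 1, 7, -20, 49, -86, 100, 19.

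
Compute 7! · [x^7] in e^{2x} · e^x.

The EGF product rule gives c_7 = Σ_{k_1+k_2=7} C(7; k_1,k_2) · ∏ g_i(k_i), where e^{2x} gives (2)^k; e^x gives (1)^k.
g_1(k) for k = 0…7: 1, 2, 4, 8, 16, 32, 64, 128.
g_2(k) for k = 0…7: 1, 1, 1, 1, 1, 1, 1, 1.
c_7 = Σ_k C(7,k)·g_1(k)·g_2(7−k) = 1·1·1 + 7·2·1 + 21·4·1 + 35·8·1 + 35·16·1 + 21·32·1 + 7·64·1 + 1·128·1 = 1 + 14 + 84 + 280 + 560 + 672 + 448 + 128 = 2187.

2187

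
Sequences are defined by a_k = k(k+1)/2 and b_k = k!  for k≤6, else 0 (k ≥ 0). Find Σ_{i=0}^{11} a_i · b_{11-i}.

The convolution is the t^11 coefficient of A(t)B(t).
Σ = 0·0 + 1·0 + 3·0 + 6·0 + 10·0 + 15·720 + 21·120 + 28·24 + 36·6 + 45·2 + 55·1 + 66·1 = 14419.

14419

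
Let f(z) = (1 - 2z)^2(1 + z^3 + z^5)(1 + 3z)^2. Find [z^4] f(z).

38

(1 - 2z)^2 has coefficients 1,-4,4 for degrees 0…2.
(1 + z^3 + z^5) has coefficients 1,0,0,1,0 for degrees 0…4.
Finally multiplying by (1 + 3z)^2, the product of all factors after the first has coefficients 1,6,9,1,6 for degrees 0…4.
[z^4] = 1·6 − 4·1 + 4·9 = 38.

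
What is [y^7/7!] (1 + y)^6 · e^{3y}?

1017495

The EGF product rule gives c_7 = Σ_{k_1+k_2=7} C(7; k_1,k_2) · ∏ g_i(k_i), where (1+y)^6 gives the falling factorial (6)_k; e^{3y} gives (3)^k.
g_1(k) for k = 0…7: 1, 6, 30, 120, 360, 720, 720, 0.
g_2(k) for k = 0…7: 1, 3, 9, 27, 81, 243, 729, 2187.
c_7 = Σ_k C(7,k)·g_1(k)·g_2(7−k) = 1·1·2187 + 7·6·729 + 21·30·243 + 35·120·81 + 35·360·27 + 21·720·9 + 7·720·3 = 2187 + 30618 + 153090 + 340200 + 340200 + 136080 + 15120 = 1017495.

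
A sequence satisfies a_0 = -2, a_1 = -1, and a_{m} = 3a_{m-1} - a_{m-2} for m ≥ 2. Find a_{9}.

The ordinary generating function has denominator 1 - 3x + x^2.
Iterating the recurrence: a_0,…,a_{9} = -2, -1, -1, -2, -5, -13, -34, -89, -233, -610.

-610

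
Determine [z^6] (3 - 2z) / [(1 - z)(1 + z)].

The denominator gives the recurrence a_n = a_(n−2) for n ≥ 2; the numerator fixes a_0 = 3, a_1 = -2.
Iterating: 3, -2, 3, -2, 3, -2, 3, so a_6 = 3.

3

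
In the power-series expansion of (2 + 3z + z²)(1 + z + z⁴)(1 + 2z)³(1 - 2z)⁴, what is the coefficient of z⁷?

-390

(2 + 3z + z²) has coefficients 2,3,1 for degrees 0…2.
(1 + z + z⁴) has coefficients 1,1,0,0,1,0,0,0 for degrees 0…7.
Multiplying by (1 + 2z)³ gives running coefficients 1,7,18,20,9,6,12,8 for degrees 0…7.
Finally multiplying by (1 - 2z)⁴, the product of all factors after the first has coefficients 1,-1,-14,12,73,-50,-172,88 for degrees 0…7.
[z⁷] = 2·88 + 3·(-172) + 1·(-50) = -390.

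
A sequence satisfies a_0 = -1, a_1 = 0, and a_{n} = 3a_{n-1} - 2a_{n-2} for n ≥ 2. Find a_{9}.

The ordinary generating function has denominator 1 - 3x + 2x^2.
Iterating the recurrence: a_0,…,a_{9} = -1, 0, 2, 6, 14, 30, 62, 126, 254, 510.

510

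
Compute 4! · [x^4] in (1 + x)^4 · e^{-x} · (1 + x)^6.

The EGF product rule gives c_4 = Σ_{k_1+k_2+k_3=4} C(4; k_1,k_2,k_3) · ∏ g_i(k_i), where (1+x)^4 gives the falling factorial (4)_k; e^{-x} gives (-1)^k; (1+x)^6 gives the falling factorial (6)_k.
g_1(k) for k = 0…4: 1, 4, 12, 24, 24.
g_2(k) for k = 0…4: 1, -1, 1, -1, 1.
g_3(k) for k = 0…4: 1, 6, 30, 120, 360.
First combine the last two factors: h(k) = Σ_j C(k,j)·g_2(j)·g_3(k−j) for k = 0…4: 1, 5, 19, 47, 37.
c_4 = Σ_k C(4,k)·g_1(k)·h(4−k) = 1·1·37 + 4·4·47 + 6·12·19 + 4·24·5 + 1·24·1 = 37 + 752 + 1368 + 480 + 24 = 2661.

2661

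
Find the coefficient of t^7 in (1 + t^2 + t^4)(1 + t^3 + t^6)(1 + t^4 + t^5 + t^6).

(1 + t^2 + t^4) has coefficients 1,0,1,0,1 for degrees 0…4.
(1 + t^3 + t^6) has coefficients 1,0,0,1,0,0,1,0 for degrees 0…7.
Finally multiplying by (1 + t^4 + t^5 + t^6), the product of all factors after the first has coefficients 1,0,0,1,1,1,2,1 for degrees 0…7.
[t^7] = 1·1 + 1·1 + 1·1 = 3.

3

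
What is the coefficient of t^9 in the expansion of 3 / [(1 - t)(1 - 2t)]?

The denominator gives the recurrence a_n = 3a_(n−1) − 2a_(n−2) for n ≥ 2; the numerator fixes a_0 = 3, a_1 = 9.
Iterating: 3, 9, 21, 45, 93, 189, 381, 765, 1533, 3069, so a_9 = 3069.

3069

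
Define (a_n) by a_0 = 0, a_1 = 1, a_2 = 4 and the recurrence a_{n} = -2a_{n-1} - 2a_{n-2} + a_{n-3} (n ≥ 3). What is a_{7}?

81

The ordinary generating function has denominator 1 + 2y + 2y^2 - y^3.
Iterating the recurrence: a_0,…,a_{7} = 0, 1, 4, -10, 13, -2, -32, 81.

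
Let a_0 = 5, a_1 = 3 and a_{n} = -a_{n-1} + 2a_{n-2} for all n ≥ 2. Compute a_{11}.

-1361

The ordinary generating function has denominator 1 + z - 2z^2.
Iterating the recurrence: a_0,…,a_{11} = 5, 3, 7, -1, 15, -17, 47, -81, 175, -337, 687, -1361.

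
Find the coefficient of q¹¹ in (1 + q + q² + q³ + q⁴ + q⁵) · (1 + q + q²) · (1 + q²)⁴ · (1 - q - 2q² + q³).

(1 + q + q² + q³ + q⁴ + q⁵) has coefficients 1,1,1,1,1,1 for degrees 0…5.
(1 + q + q²) has coefficients 1,1,1,0,0,0,0,0,0,0,0,0 for degrees 0…11.
Multiplying by (1 + q²)⁴ gives running coefficients 1,1,5,4,10,6,10,4,5,1,1,0 for degrees 0…11.
Finally multiplying by (1 - q - 2q² + q³), the product of all factors after the first has coefficients 1,0,2,-2,-3,-7,-12,-8,-13,-2,-6,2 for degrees 0…11.
[q¹¹] = 1·2 + 1·(-6) + 1·(-2) + 1·(-13) + 1·(-8) + 1·(-12) = -39.

-39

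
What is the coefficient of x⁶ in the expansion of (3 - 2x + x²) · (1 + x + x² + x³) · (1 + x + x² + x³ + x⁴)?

4

(3 - 2x + x²) has coefficients 3,-2,1 for degrees 0…2.
(1 + x + x² + x³) has coefficients 1,1,1,1,0,0,0 for degrees 0…6.
Finally multiplying by (1 + x + x² + x³ + x⁴), the product of all factors after the first has coefficients 1,2,3,4,4,3,2 for degrees 0…6.
[x⁶] = 3·2 − 2·3 + 1·4 = 4.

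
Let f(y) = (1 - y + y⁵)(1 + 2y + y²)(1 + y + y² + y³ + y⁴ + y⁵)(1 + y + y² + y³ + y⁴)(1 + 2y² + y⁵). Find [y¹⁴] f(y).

50

(1 - y + y⁵) has coefficients 1,-1,0,0,0,1 for degrees 0…5.
(1 + 2y + y²) has coefficients 1,2,1,0,0,0,0,0,0,0,0,0,0,0,0 for degrees 0…14.
Multiplying by (1 + y + y² + y³ + y⁴ + y⁵) gives running coefficients 1,3,4,4,4,4,3,1,0,0,0,0,0,0,0 for degrees 0…14.
Multiplying by (1 + y + y² + y³ + y⁴) gives running coefficients 1,4,8,12,16,19,19,16,12,8,4,1,0,0,0 for degrees 0…14.
Finally multiplying by (1 + 2y² + y⁵), the product of all factors after the first has coefficients 1,4,10,20,32,44,55,62,62,56,47,36,24,14,8 for degrees 0…14.
[y¹⁴] = 1·8 − 1·14 + 1·56 = 50.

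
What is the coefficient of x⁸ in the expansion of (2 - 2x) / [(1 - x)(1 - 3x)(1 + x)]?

9842

Partial fractions give a closed form: a_n = (3/2)·3^n + (1/2)·(-1)^n.
At n = 8: a_8 = 9842.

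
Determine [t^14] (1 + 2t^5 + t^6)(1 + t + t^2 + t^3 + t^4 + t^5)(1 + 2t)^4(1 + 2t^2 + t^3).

(1 + 2t^5 + t^6) has coefficients 1,0,0,0,0,2,1 for degrees 0…6.
(1 + t + t^2 + t^3 + t^4 + t^5) has coefficients 1,1,1,1,1,1,0,0,0,0,0,0,0,0,0 for degrees 0…14.
Multiplying by (1 + 2t)^4 gives running coefficients 1,9,33,65,81,81,80,72,48,16,0,0,0,0,0 for degrees 0…14.
Finally multiplying by (1 + 2t^2 + t^3), the product of all factors after the first has coefficients 1,9,35,84,156,244,307,315,289,240,168,80,16,0,0 for degrees 0…14.
[t^14] = 1·0 + 2·240 + 1·289 = 769.

769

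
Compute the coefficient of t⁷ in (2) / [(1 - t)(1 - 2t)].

Partial fractions give a closed form: a_n = (-2)·1^n + (4)·2^n.
At n = 7: a_7 = 510.

510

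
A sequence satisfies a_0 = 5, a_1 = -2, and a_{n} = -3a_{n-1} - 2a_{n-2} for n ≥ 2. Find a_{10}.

-3064

The ordinary generating function has denominator 1 + 3x + 2x^2.
Iterating the recurrence: a_0,…,a_{10} = 5, -2, -4, 16, -40, 88, -184, 376, -760, 1528, -3064.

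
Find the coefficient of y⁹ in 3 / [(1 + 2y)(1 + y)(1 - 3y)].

25344

Partial fractions give a closed form: a_n = (12/5)·(-2)^n + (-3/4)·(-1)^n + (27/20)·3^n.
At n = 9: a_9 = 25344.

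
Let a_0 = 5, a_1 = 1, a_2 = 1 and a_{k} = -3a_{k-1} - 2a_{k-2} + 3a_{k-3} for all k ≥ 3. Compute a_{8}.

The ordinary generating function has denominator 1 + 3x + 2x^2 - 3x^3.
Iterating the recurrence: a_0,…,a_{8} = 5, 1, 1, 10, -29, 70, -122, 139, 37.

37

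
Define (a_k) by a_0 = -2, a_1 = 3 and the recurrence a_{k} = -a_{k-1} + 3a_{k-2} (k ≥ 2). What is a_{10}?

-6525

The ordinary generating function has denominator 1 + x - 3x^2.
Iterating the recurrence: a_0,…,a_{10} = -2, 3, -9, 18, -45, 99, -234, 531, -1233, 2826, -6525.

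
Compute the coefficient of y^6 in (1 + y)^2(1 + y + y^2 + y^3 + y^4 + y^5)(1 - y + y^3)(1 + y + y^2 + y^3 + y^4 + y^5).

14

(1 + y)^2 has coefficients 1,2,1 for degrees 0…2.
(1 + y + y^2 + y^3 + y^4 + y^5) has coefficients 1,1,1,1,1,1,0 for degrees 0…6.
Multiplying by (1 - y + y^3) gives running coefficients 1,0,0,1,1,1,0 for degrees 0…6.
Finally multiplying by (1 + y + y^2 + y^3 + y^4 + y^5), the product of all factors after the first has coefficients 1,1,1,2,3,4,3 for degrees 0…6.
[y^6] = 1·3 + 2·4 + 1·3 = 14.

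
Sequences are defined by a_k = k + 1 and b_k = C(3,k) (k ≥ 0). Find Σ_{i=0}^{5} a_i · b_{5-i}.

This is [x^5] in the product of the two ordinary generating functions.
Σ = 1·0 + 2·0 + 3·1 + 4·3 + 5·3 + 6·1 = 36.

36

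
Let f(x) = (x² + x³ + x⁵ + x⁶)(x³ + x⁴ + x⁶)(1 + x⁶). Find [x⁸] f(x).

(x² + x³ + x⁵ + x⁶) has coefficients 0,0,1,1,0,1,1 for degrees 0…6.
(x³ + x⁴ + x⁶) has coefficients 0,0,0,1,1,0,1,0,0 for degrees 0…8.
Finally multiplying by (1 + x⁶), the product of all factors after the first has coefficients 0,0,0,1,1,0,1,0,0 for degrees 0…8.
[x⁸] = 1·1 + 1·0 + 1·1 + 1·0 = 2.

2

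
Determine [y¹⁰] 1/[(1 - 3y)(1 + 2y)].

Partial fractions give a closed form: a_n = (3/5)·3^n + (2/5)·(-2)^n.
At n = 10: a_10 = 35839.

35839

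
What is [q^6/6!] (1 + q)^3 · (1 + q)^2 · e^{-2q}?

64

The EGF product rule gives c_6 = Σ_{k_1+k_2+k_3=6} C(6; k_1,k_2,k_3) · ∏ g_i(k_i), where (1+q)^3 gives the falling factorial (3)_k; (1+q)^2 gives the falling factorial (2)_k; e^{-2q} gives (-2)^k.
g_1(k) for k = 0…6: 1, 3, 6, 6, 0, 0, 0.
g_2(k) for k = 0…6: 1, 2, 2, 0, 0, 0, 0.
g_3(k) for k = 0…6: 1, -2, 4, -8, 16, -32, 64.
First combine the last two factors: h(k) = Σ_j C(k,j)·g_2(j)·g_3(k−j) for k = 0…6: 1, 0, -2, 4, 0, -32, 160.
c_6 = Σ_k C(6,k)·g_1(k)·h(6−k) = 1·1·160 + 6·3·(-32) + 20·6·4 = 160 − 576 + 480 = 64.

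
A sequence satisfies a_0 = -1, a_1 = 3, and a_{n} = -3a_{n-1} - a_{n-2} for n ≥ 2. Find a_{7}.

987

The ordinary generating function has denominator 1 + 3t + t^2.
Iterating the recurrence: a_0,…,a_{7} = -1, 3, -8, 21, -55, 144, -377, 987.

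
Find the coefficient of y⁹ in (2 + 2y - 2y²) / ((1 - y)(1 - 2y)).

The denominator gives the recurrence a_n = 3a_(n−1) − 2a_(n−2) for n ≥ 3; the numerator fixes a_0 = 2, a_1 = 8, a_2 = 18.
Iterating: 2, 8, 18, 38, 78, 158, 318, 638, 1278, 2558, so a_9 = 2558.

2558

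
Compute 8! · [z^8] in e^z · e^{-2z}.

1

The EGF product rule gives c_8 = Σ_{k_1+k_2=8} C(8; k_1,k_2) · ∏ g_i(k_i), where e^z gives (1)^k; e^{-2z} gives (-2)^k.
g_1(k) for k = 0…8: 1, 1, 1, 1, 1, 1, 1, 1, 1.
g_2(k) for k = 0…8: 1, -2, 4, -8, 16, -32, 64, -128, 256.
c_8 = Σ_k C(8,k)·g_1(k)·g_2(8−k) = 1·1·256 + 8·1·(-128) + 28·1·64 + 56·1·(-32) + 70·1·16 + 56·1·(-8) + 28·1·4 + 8·1·(-2) + 1·1·1 = 256 − 1024 + 1792 − 1792 + 1120 − 448 + 112 − 16 + 1 = 1.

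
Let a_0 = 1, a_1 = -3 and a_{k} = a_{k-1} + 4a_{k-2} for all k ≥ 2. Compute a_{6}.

-79

The ordinary generating function has denominator 1 - x - 4x^2.
Iterating the recurrence: a_0,…,a_{6} = 1, -3, 1, -11, -7, -51, -79.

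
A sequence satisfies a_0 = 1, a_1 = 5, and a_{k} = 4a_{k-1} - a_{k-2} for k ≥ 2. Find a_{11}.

The ordinary generating function has denominator 1 - 4y + y^2.
Iterating the recurrence: a_0,…,a_{11} = 1, 5, 19, 71, 265, 989, 3691, 13775, 51409, 191861, 716035, 2672279.

2672279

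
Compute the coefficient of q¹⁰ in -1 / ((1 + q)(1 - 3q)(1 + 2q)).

-27391

Partial fractions give a closed form: a_n = (1/4)·(-1)^n + (-9/20)·3^n + (-4/5)·(-2)^n.
At n = 10: a_10 = -27391.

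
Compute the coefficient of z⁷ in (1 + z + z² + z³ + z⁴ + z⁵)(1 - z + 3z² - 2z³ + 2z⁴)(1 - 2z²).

-3

(1 + z + z² + z³ + z⁴ + z⁵) has coefficients 1,1,1,1,1,1 for degrees 0…5.
(1 - z + 3z² - 2z³ + 2z⁴) has coefficients 1,-1,3,-2,2,0,0,0 for degrees 0…7.
Finally multiplying by (1 - 2z²), the product of all factors after the first has coefficients 1,-1,1,0,-4,4,-4,0 for degrees 0…7.
[z⁷] = 1·0 + 1·(-4) + 1·4 + 1·(-4) + 1·0 + 1·1 = -3.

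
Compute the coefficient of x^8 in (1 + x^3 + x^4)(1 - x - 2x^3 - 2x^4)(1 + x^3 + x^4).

-5

(1 + x^3 + x^4) has coefficients 1,0,0,1,1 for degrees 0…4.
(1 - x - 2x^3 - 2x^4) has coefficients 1,-1,0,-2,-2,0,0,0,0 for degrees 0…8.
Finally multiplying by (1 + x^3 + x^4), the product of all factors after the first has coefficients 1,-1,0,-1,-2,-1,-2,-4,-2 for degrees 0…8.
[x^8] = 1·(-2) + 1·(-1) + 1·(-2) = -5.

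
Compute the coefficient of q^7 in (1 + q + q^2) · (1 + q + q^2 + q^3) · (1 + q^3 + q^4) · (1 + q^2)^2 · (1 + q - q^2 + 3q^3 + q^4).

(1 + q + q^2) has coefficients 1,1,1 for degrees 0…2.
(1 + q + q^2 + q^3) has coefficients 1,1,1,1,0,0,0,0 for degrees 0…7.
Multiplying by (1 + q^3 + q^4) gives running coefficients 1,1,1,2,2,2,2,1 for degrees 0…7.
Multiplying by (1 + q^2)^2 gives running coefficients 1,1,3,4,5,7,7,7 for degrees 0…7.
Finally multiplying by (1 + q - q^2 + 3q^3 + q^4), the product of all factors after the first has coefficients 1,2,3,9,10,18,24,26 for degrees 0…7.
[q^7] = 1·26 + 1·24 + 1·18 = 68.

68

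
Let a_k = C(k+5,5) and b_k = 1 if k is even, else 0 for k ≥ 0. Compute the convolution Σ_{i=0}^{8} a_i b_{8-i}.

This is [x^8] in the product of the two ordinary generating functions.
Σ = 1·1 + 6·0 + 21·1 + 56·0 + 126·1 + 252·0 + 462·1 + 792·0 + 1287·1 = 1897.

1897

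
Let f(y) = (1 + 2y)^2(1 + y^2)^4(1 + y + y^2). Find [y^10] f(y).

25

(1 + 2y)^2 has coefficients 1,4,4 for degrees 0…2.
(1 + y^2)^4 has coefficients 1,0,4,0,6,0,4,0,1,0,0 for degrees 0…10.
Finally multiplying by (1 + y + y^2), the product of all factors after the first has coefficients 1,1,5,4,10,6,10,4,5,1,1 for degrees 0…10.
[y^10] = 1·1 + 4·1 + 4·5 = 25.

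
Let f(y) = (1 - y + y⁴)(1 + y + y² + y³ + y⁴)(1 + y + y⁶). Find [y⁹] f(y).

1

(1 - y + y⁴) has coefficients 1,-1,0,0,1 for degrees 0…4.
(1 + y + y² + y³ + y⁴) has coefficients 1,1,1,1,1,0,0,0,0,0 for degrees 0…9.
Finally multiplying by (1 + y + y⁶), the product of all factors after the first has coefficients 1,2,2,2,2,1,1,1,1,1 for degrees 0…9.
[y⁹] = 1·1 − 1·1 + 1·1 = 1.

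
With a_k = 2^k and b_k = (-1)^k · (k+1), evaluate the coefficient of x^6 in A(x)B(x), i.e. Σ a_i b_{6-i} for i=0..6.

31

Write out a_i and b_{6-i} for i = 0,…,6 and sum the products.
Σ = 1·7 + 2·(-6) + 4·5 + 8·(-4) + 16·3 + 32·(-2) + 64·1 = 31.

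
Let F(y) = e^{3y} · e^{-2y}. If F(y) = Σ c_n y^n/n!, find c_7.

1

The EGF product rule gives c_7 = Σ_{k_1+k_2=7} C(7; k_1,k_2) · ∏ g_i(k_i), where e^{3y} gives (3)^k; e^{-2y} gives (-2)^k.
g_1(k) for k = 0…7: 1, 3, 9, 27, 81, 243, 729, 2187.
g_2(k) for k = 0…7: 1, -2, 4, -8, 16, -32, 64, -128.
c_7 = Σ_k C(7,k)·g_1(k)·g_2(7−k) = 1·1·(-128) + 7·3·64 + 21·9·(-32) + 35·27·16 + 35·81·(-8) + 21·243·4 + 7·729·(-2) + 1·2187·1 = −128 + 1344 − 6048 + 15120 − 22680 + 20412 − 10206 + 2187 = 1.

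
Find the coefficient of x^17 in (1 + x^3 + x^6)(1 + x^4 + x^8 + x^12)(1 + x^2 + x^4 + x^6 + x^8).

2

(1 + x^3 + x^6) has coefficients 1,0,0,1,0,0,1 for degrees 0…6.
(1 + x^4 + x^8 + x^12) has coefficients 1,0,0,0,1,0,0,0,1,0,0,0,1,0,0,0,0,0 for degrees 0…17.
Finally multiplying by (1 + x^2 + x^4 + x^6 + x^8), the product of all factors after the first has coefficients 1,0,1,0,2,0,2,0,3,0,2,0,3,0,2,0,2,0 for degrees 0…17.
[x^17] = 1·0 + 1·2 + 1·0 = 2.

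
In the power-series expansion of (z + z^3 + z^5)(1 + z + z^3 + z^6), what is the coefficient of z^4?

(z + z^3 + z^5) has coefficients 0,1,0,1,0 for degrees 0…4.
(1 + z + z^3 + z^6) has coefficients 1,1,0,1,0 for degrees 0…4.
[z^4] = 1·1 + 1·1 = 2.

2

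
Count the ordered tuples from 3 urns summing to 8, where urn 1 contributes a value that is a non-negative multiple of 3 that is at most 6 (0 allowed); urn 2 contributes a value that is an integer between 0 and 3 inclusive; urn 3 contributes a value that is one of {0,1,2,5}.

6

The generating function for the choices is (1 + z^3 + z^6)·(1 + z + z^2 + z^3)·(1 + z + z^2 + z^5); the count is [z^8].
(1 + z^3 + z^6) has coefficients 1,0,0,1,0,0,1 for degrees 0…6.
(1 + z + z^2 + z^3) has coefficients 1,1,1,1,0,0,0,0,0 for degrees 0…8.
Finally multiplying by (1 + z + z^2 + z^5), the product of all factors after the first has coefficients 1,2,3,3,2,2,1,1,1 for degrees 0…8.
[z^8] = 1·1 + 1·2 + 1·3 = 6.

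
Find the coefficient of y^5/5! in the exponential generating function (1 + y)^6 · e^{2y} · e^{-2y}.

The EGF product rule gives c_5 = Σ_{k_1+k_2+k_3=5} C(5; k_1,k_2,k_3) · ∏ g_i(k_i), where (1+y)^6 gives the falling factorial (6)_k; e^{2y} gives (2)^k; e^{-2y} gives (-2)^k.
g_1(k) for k = 0…5: 1, 6, 30, 120, 360, 720.
g_2(k) for k = 0…5: 1, 2, 4, 8, 16, 32.
g_3(k) for k = 0…5: 1, -2, 4, -8, 16, -32.
First combine the last two factors: h(k) = Σ_j C(k,j)·g_2(j)·g_3(k−j) for k = 0…5: 1, 0, 0, 0, 0, 0.
c_5 = Σ_k C(5,k)·g_1(k)·h(5−k) = 1·720·1 = 720.

720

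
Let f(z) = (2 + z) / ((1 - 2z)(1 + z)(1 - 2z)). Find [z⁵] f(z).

The denominator gives the recurrence a_n = 3a_(n−1) − 4a_(n−3) for n ≥ 3; the numerator fixes a_0 = 2, a_1 = 7, a_2 = 21.
Iterating: 2, 7, 21, 55, 137, 327, so a_5 = 327.

327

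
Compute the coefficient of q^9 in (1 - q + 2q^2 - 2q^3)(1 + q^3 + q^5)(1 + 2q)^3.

(1 - q + 2q^2 - 2q^3) has coefficients 1,-1,2,-2 for degrees 0…3.
(1 + q^3 + q^5) has coefficients 1,0,0,1,0,1,0,0,0,0 for degrees 0…9.
Finally multiplying by (1 + 2q)^3, the product of all factors after the first has coefficients 1,6,12,9,6,13,14,12,8,0 for degrees 0…9.
[q^9] = 1·0 − 1·8 + 2·12 − 2·14 = -12.

-12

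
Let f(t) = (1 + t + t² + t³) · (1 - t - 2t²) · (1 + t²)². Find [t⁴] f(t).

-6

(1 + t + t² + t³) has coefficients 1,1,1,1 for degrees 0…3.
(1 - t - 2t²) has coefficients 1,-1,-2,0,0 for degrees 0…4.
Finally multiplying by (1 + t²)², the product of all factors after the first has coefficients 1,-1,0,-2,-3 for degrees 0…4.
[t⁴] = 1·(-3) + 1·(-2) + 1·0 + 1·(-1) = -6.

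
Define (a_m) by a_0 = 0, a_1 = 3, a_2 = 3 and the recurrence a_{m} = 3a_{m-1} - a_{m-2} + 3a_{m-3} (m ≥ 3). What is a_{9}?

The ordinary generating function has denominator 1 - 3z + z^2 - 3z^3.
Iterating the recurrence: a_0,…,a_{9} = 0, 3, 3, 6, 24, 75, 219, 654, 1968, 5907.

5907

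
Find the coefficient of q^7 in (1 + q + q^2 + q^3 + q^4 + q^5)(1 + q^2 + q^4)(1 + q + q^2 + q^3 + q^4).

12

(1 + q + q^2 + q^3 + q^4 + q^5) has coefficients 1,1,1,1,1,1 for degrees 0…5.
(1 + q^2 + q^4) has coefficients 1,0,1,0,1,0,0,0 for degrees 0…7.
Finally multiplying by (1 + q + q^2 + q^3 + q^4), the product of all factors after the first has coefficients 1,1,2,2,3,2,2,1 for degrees 0…7.
[q^7] = 1·1 + 1·2 + 1·2 + 1·3 + 1·2 + 1·2 = 12.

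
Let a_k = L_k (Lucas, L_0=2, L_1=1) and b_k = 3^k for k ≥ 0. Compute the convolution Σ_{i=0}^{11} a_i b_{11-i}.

531208

This is [x^11] in the product of the two ordinary generating functions.
Σ = 2·177147 + 1·59049 + 3·19683 + 4·6561 + 7·2187 + 11·729 + 18·243 + 29·81 + 47·27 + 76·9 + 123·3 + 199·1 = 531208.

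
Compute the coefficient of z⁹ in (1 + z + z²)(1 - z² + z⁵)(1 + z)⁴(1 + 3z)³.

(1 + z + z²) has coefficients 1,1,1 for degrees 0…2.
(1 - z² + z⁵) has coefficients 1,0,-1,0,0,1,0,0,0,0 for degrees 0…9.
Multiplying by (1 + z)⁴ gives running coefficients 1,4,5,0,-5,-3,3,6,4,1 for degrees 0…9.
Finally multiplying by (1 + 3z)³, the product of all factors after the first has coefficients 1,13,68,180,238,87,-159,-183,58,280 for degrees 0…9.
[z⁹] = 1·280 + 1·58 + 1·(-183) = 155.

155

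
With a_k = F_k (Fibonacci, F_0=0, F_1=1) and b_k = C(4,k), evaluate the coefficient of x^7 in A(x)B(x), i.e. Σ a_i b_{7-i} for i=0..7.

89

Write out a_i and b_{7-i} for i = 0,…,7 and sum the products.
Σ = 0·0 + 1·0 + 1·0 + 2·1 + 3·4 + 5·6 + 8·4 + 13·1 = 89.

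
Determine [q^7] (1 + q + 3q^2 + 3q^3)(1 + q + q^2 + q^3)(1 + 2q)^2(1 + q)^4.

924

(1 + q + 3q^2 + 3q^3) has coefficients 1,1,3,3 for degrees 0…3.
(1 + q + q^2 + q^3) has coefficients 1,1,1,1,0,0,0,0 for degrees 0…7.
Multiplying by (1 + 2q)^2 gives running coefficients 1,5,9,9,8,4,0,0 for degrees 0…7.
Finally multiplying by (1 + q)^4, the product of all factors after the first has coefficients 1,9,35,79,119,131,109,65 for degrees 0…7.
[q^7] = 1·65 + 1·109 + 3·131 + 3·119 = 924.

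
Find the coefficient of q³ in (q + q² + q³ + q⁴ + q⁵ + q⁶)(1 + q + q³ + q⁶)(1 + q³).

(q + q² + q³ + q⁴ + q⁵ + q⁶) has coefficients 0,1,1,1 for degrees 0…3.
(1 + q + q³ + q⁶) has coefficients 1,1,0,1 for degrees 0…3.
Finally multiplying by (1 + q³), the product of all factors after the first has coefficients 1,1,0,2 for degrees 0…3.
[q³] = 1·0 + 1·1 + 1·1 = 2.

2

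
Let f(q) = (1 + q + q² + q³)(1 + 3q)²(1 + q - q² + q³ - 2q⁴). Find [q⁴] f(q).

20

(1 + q + q² + q³) has coefficients 1,1,1,1 for degrees 0…3.
(1 + 3q)² has coefficients 1,6,9,0,0 for degrees 0…4.
Finally multiplying by (1 + q - q² + q³ - 2q⁴), the product of all factors after the first has coefficients 1,7,14,4,-5 for degrees 0…4.
[q⁴] = 1·(-5) + 1·4 + 1·14 + 1·7 = 20.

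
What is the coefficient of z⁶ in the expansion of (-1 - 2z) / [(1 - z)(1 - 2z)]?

Partial fractions give a closed form: a_n = (3)·1^n + (-4)·2^n.
At n = 6: a_6 = -253.

-253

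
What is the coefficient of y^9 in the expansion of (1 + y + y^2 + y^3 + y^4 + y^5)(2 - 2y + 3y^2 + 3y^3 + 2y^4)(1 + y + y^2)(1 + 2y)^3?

(1 + y + y^2 + y^3 + y^4 + y^5) has coefficients 1,1,1,1,1,1 for degrees 0…5.
(2 - 2y + 3y^2 + 3y^3 + 2y^4) has coefficients 2,-2,3,3,2,0,0,0,0,0 for degrees 0…9.
Multiplying by (1 + y + y^2) gives running coefficients 2,0,3,4,8,5,2,0,0,0 for degrees 0…9.
Finally multiplying by (1 + 2y)^3, the product of all factors after the first has coefficients 2,12,27,38,68,125,160,136,64,16 for degrees 0…9.
[y^9] = 1·16 + 1·64 + 1·136 + 1·160 + 1·125 + 1·68 = 569.

569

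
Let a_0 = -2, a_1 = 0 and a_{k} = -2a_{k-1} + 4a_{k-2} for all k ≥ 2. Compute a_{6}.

-640

The ordinary generating function has denominator 1 + 2t - 4t^2.
Iterating the recurrence: a_0,…,a_{6} = -2, 0, -8, 16, -64, 192, -640.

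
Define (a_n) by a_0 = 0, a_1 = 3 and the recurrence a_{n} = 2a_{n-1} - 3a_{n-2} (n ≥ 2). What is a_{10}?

-66

The ordinary generating function has denominator 1 - 2x + 3x^2.
Iterating the recurrence: a_0,…,a_{10} = 0, 3, 6, 3, -12, -33, -30, 39, 168, 219, -66.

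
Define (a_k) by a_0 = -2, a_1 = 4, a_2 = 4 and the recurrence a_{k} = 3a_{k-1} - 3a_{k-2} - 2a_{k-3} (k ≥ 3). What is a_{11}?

The ordinary generating function has denominator 1 - 3x + 3x^2 + 2x^3.
Iterating the recurrence: a_0,…,a_{11} = -2, 4, 4, 4, -8, -44, -116, -200, -164, 340, 1912, 5044.

5044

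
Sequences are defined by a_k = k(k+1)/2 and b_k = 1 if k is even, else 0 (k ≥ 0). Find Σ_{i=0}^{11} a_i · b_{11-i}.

161

This is [x^11] in the product of the two ordinary generating functions.
Σ = 0·0 + 1·1 + 3·0 + 6·1 + 10·0 + 15·1 + 21·0 + 28·1 + 36·0 + 45·1 + 55·0 + 66·1 = 161.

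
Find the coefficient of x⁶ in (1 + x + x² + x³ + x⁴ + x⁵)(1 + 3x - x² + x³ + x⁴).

4

(1 + x + x² + x³ + x⁴ + x⁵) has coefficients 1,1,1,1,1,1 for degrees 0…5.
(1 + 3x - x² + x³ + x⁴) has coefficients 1,3,-1,1,1,0,0 for degrees 0…6.
[x⁶] = 1·0 + 1·0 + 1·1 + 1·1 + 1·(-1) + 1·3 = 4.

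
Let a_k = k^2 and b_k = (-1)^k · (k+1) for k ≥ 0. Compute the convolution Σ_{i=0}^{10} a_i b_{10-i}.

The convolution is the x^10 coefficient of A(x)B(x).
Σ = 0·11 + 1·(-10) + 4·9 + 9·(-8) + 16·7 + 25·(-6) + 36·5 + 49·(-4) + 64·3 + 81·(-2) + 100·1 = 30.

30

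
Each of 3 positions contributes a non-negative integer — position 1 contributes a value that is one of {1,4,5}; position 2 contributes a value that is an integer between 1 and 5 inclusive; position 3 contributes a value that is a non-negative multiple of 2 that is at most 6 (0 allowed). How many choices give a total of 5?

3

The generating function for the choices is (t + t^4 + t^5)·(t + t^2 + t^3 + t^4 + t^5)·(1 + t^2 + t^4 + t^6); the count is [t^5].
(t + t^4 + t^5) has coefficients 0,1,0,0,1,1 for degrees 0…5.
(t + t^2 + t^3 + t^4 + t^5) has coefficients 0,1,1,1,1,1 for degrees 0…5.
Finally multiplying by (1 + t^2 + t^4 + t^6), the product of all factors after the first has coefficients 0,1,1,2,2,3 for degrees 0…5.
[t^5] = 1·2 + 1·1 + 1·0 = 3.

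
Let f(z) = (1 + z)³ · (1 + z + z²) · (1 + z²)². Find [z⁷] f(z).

9

(1 + z)³ has coefficients 1,3,3,1 for degrees 0…3.
(1 + z + z²) has coefficients 1,1,1,0,0,0,0,0 for degrees 0…7.
Finally multiplying by (1 + z²)², the product of all factors after the first has coefficients 1,1,3,2,3,1,1,0 for degrees 0…7.
[z⁷] = 1·0 + 3·1 + 3·1 + 1·3 = 9.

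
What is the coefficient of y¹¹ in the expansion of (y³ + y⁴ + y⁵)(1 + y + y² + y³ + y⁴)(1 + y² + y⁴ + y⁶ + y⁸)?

(y³ + y⁴ + y⁵) has coefficients 0,0,0,1,1,1 for degrees 0…5.
(1 + y + y² + y³ + y⁴) has coefficients 1,1,1,1,1,0,0,0,0,0,0,0 for degrees 0…11.
Finally multiplying by (1 + y² + y⁴ + y⁶ + y⁸), the product of all factors after the first has coefficients 1,1,2,2,3,2,3,2,3,2,2,1 for degrees 0…11.
[y¹¹] = 1·3 + 1·2 + 1·3 = 8.

8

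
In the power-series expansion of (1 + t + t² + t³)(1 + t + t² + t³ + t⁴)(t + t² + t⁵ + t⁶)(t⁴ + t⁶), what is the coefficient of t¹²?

(1 + t + t² + t³) has coefficients 1,1,1,1 for degrees 0…3.
(1 + t + t² + t³ + t⁴) has coefficients 1,1,1,1,1,0,0,0,0,0,0,0,0 for degrees 0…12.
Multiplying by (t + t² + t⁵ + t⁶) gives running coefficients 0,1,2,2,2,3,3,2,2,2,1,0,0 for degrees 0…12.
Finally multiplying by (t⁴ + t⁶), the product of all factors after the first has coefficients 0,0,0,0,0,1,2,3,4,5,5,5,5 for degrees 0…12.
[t¹²] = 1·5 + 1·5 + 1·5 + 1·5 = 20.

20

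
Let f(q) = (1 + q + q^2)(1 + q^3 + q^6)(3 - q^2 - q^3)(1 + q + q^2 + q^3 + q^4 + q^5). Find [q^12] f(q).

(1 + q + q^2) has coefficients 1,1,1 for degrees 0…2.
(1 + q^3 + q^6) has coefficients 1,0,0,1,0,0,1,0,0,0,0,0,0 for degrees 0…12.
Multiplying by (3 - q^2 - q^3) gives running coefficients 3,0,-1,2,0,-1,2,0,-1,-1,0,0,0 for degrees 0…12.
Finally multiplying by (1 + q + q^2 + q^3 + q^4 + q^5), the product of all factors after the first has coefficients 3,3,2,4,4,3,2,2,2,-1,-1,0,-2 for degrees 0…12.
[q^12] = 1·(-2) + 1·0 + 1·(-1) = -3.

-3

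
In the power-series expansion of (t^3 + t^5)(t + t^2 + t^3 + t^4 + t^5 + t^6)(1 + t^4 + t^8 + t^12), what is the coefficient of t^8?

(t^3 + t^5) has coefficients 0,0,0,1,0,1 for degrees 0…5.
(t + t^2 + t^3 + t^4 + t^5 + t^6) has coefficients 0,1,1,1,1,1,1,0,0 for degrees 0…8.
Finally multiplying by (1 + t^4 + t^8 + t^12), the product of all factors after the first has coefficients 0,1,1,1,1,2,2,1,1 for degrees 0…8.
[t^8] = 1·2 + 1·1 = 3.

3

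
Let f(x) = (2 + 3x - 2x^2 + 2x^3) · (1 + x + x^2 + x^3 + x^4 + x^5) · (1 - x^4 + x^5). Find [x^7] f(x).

(2 + 3x - 2x^2 + 2x^3) has coefficients 2,3,-2,2 for degrees 0…3.
(1 + x + x^2 + x^3 + x^4 + x^5) has coefficients 1,1,1,1,1,1,0,0 for degrees 0…7.
Finally multiplying by (1 - x^4 + x^5), the product of all factors after the first has coefficients 1,1,1,1,0,1,0,0 for degrees 0…7.
[x^7] = 2·0 + 3·0 − 2·1 + 2·0 = -2.

-2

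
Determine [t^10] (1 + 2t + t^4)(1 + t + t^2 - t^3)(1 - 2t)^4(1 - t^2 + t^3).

(1 + 2t + t^4) has coefficients 1,2,0,0,1 for degrees 0…4.
(1 + t + t^2 - t^3) has coefficients 1,1,1,-1,0,0,0,0,0,0,0 for degrees 0…10.
Multiplying by (1 - 2t)^4 gives running coefficients 1,-7,17,-17,16,-40,48,-16,0,0,0 for degrees 0…10.
Finally multiplying by (1 - t^2 + t^3), the product of all factors after the first has coefficients 1,-7,16,-9,-8,-6,15,40,-88,64,-16 for degrees 0…10.
[t^10] = 1·(-16) + 2·64 + 1·15 = 127.

127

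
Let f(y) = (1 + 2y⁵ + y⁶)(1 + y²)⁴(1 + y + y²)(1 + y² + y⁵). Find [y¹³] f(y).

58

(1 + 2y⁵ + y⁶) has coefficients 1,0,0,0,0,2,1 for degrees 0…6.
(1 + y²)⁴ has coefficients 1,0,4,0,6,0,4,0,1,0,0,0,0,0 for degrees 0…13.
Multiplying by (1 + y + y²) gives running coefficients 1,1,5,4,10,6,10,4,5,1,1,0,0,0 for degrees 0…13.
Finally multiplying by (1 + y² + y⁵), the product of all factors after the first has coefficients 1,1,6,5,15,11,21,15,19,15,12,11,5,5 for degrees 0…13.
[y¹³] = 1·5 + 2·19 + 1·15 = 58.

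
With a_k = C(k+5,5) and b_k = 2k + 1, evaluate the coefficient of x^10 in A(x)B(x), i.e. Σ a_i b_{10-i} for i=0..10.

30888

The convolution is the t^10 coefficient of A(t)B(t).
Σ = 1·21 + 6·19 + 21·17 + 56·15 + 126·13 + 252·11 + 462·9 + 792·7 + 1287·5 + 2002·3 + 3003·1 = 30888.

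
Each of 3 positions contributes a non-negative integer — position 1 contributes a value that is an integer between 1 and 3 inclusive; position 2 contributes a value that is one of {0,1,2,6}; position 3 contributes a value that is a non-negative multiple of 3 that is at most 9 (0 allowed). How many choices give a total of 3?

3

The generating function for the choices is (q + q^2 + q^3)·(1 + q + q^2 + q^6)·(1 + q^3 + q^6 + q^9); the count is [q^3].
(q + q^2 + q^3) has coefficients 0,1,1,1 for degrees 0…3.
(1 + q + q^2 + q^6) has coefficients 1,1,1,0 for degrees 0…3.
Finally multiplying by (1 + q^3 + q^6 + q^9), the product of all factors after the first has coefficients 1,1,1,1 for degrees 0…3.
[q^3] = 1·1 + 1·1 + 1·1 = 3.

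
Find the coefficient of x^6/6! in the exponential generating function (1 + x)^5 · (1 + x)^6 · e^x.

The EGF product rule gives c_6 = Σ_{k_1+k_2+k_3=6} C(6; k_1,k_2,k_3) · ∏ g_i(k_i), where (1+x)^5 gives the falling factorial (5)_k; (1+x)^6 gives the falling factorial (6)_k; e^x gives (1)^k.
g_1(k) for k = 0…6: 1, 5, 20, 60, 120, 120, 0.
g_2(k) for k = 0…6: 1, 6, 30, 120, 360, 720, 720.
g_3(k) for k = 0…6: 1, 1, 1, 1, 1, 1, 1.
First combine the last two factors: h(k) = Σ_j C(k,j)·g_2(j)·g_3(k−j) for k = 0…6: 1, 7, 43, 229, 1045, 4051, 13327.
c_6 = Σ_k C(6,k)·g_1(k)·h(6−k) = 1·1·13327 + 6·5·4051 + 15·20·1045 + 20·60·229 + 15·120·43 + 6·120·7 = 13327 + 121530 + 313500 + 274800 + 77400 + 5040 = 805597.

805597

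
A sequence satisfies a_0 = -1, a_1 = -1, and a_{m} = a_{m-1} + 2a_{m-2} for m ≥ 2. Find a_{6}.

-43

The ordinary generating function has denominator 1 - x - 2x^2.
Iterating the recurrence: a_0,…,a_{6} = -1, -1, -3, -5, -11, -21, -43.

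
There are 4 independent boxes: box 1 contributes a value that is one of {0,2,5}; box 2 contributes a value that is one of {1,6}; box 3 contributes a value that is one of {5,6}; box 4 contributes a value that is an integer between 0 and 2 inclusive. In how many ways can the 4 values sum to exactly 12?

4

The generating function for the choices is (1 + t² + t⁵)·(t + t⁶)·(t⁵ + t⁶)·(1 + t + t²); the count is [t¹²].
(1 + t² + t⁵) has coefficients 1,0,1,0,0,1 for degrees 0…5.
(t + t⁶) has coefficients 0,1,0,0,0,0,1,0,0,0,0,0,0 for degrees 0…12.
Multiplying by (t⁵ + t⁶) gives running coefficients 0,0,0,0,0,0,1,1,0,0,0,1,1 for degrees 0…12.
Finally multiplying by (1 + t + t²), the product of all factors after the first has coefficients 0,0,0,0,0,0,1,2,2,1,0,1,2 for degrees 0…12.
[t¹²] = 1·2 + 1·0 + 1·2 = 4.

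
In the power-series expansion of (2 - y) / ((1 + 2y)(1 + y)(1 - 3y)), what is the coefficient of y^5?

Partial fractions give a closed form: a_n = (2)·(-2)^n + (-3/4)·(-1)^n + (3/4)·3^n.
At n = 5: a_5 = 119.

119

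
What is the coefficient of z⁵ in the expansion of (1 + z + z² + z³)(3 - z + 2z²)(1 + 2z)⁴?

(1 + z + z² + z³) has coefficients 1,1,1,1 for degrees 0…3.
(3 - z + 2z²) has coefficients 3,-1,2,0,0,0 for degrees 0…5.
Finally multiplying by (1 + 2z)⁴, the product of all factors after the first has coefficients 3,23,66,88,64,48 for degrees 0…5.
[z⁵] = 1·48 + 1·64 + 1·88 + 1·66 = 266.

266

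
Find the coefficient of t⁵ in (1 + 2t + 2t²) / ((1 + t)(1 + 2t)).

The denominator gives the recurrence a_n = −3a_(n−1) − 2a_(n−2) for n ≥ 3; the numerator fixes a_0 = 1, a_1 = -1, a_2 = 3.
Iterating: 1, -1, 3, -7, 15, -31, so a_5 = -31.

-31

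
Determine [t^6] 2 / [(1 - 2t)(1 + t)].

Partial fractions give a closed form: a_n = (4/3)·2^n + (2/3)·(-1)^n.
At n = 6: a_6 = 86.

86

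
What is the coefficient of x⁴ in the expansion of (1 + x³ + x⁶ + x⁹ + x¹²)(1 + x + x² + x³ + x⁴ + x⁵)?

(1 + x³ + x⁶ + x⁹ + x¹²) has coefficients 1,0,0,1,0 for degrees 0…4.
(1 + x + x² + x³ + x⁴ + x⁵) has coefficients 1,1,1,1,1 for degrees 0…4.
[x⁴] = 1·1 + 1·1 = 2.

2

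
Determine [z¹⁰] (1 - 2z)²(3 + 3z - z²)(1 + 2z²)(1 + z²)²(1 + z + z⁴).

9

(1 - 2z)² has coefficients 1,-4,4 for degrees 0…2.
(3 + 3z - z²) has coefficients 3,3,-1,0,0,0,0,0,0,0,0 for degrees 0…10.
Multiplying by (1 + 2z²) gives running coefficients 3,3,5,6,-2,0,0,0,0,0,0 for degrees 0…10.
Multiplying by (1 + z²)² gives running coefficients 3,3,11,12,11,15,1,6,-2,0,0 for degrees 0…10.
Finally multiplying by (1 + z + z⁴), the product of all factors after the first has coefficients 3,6,14,23,26,29,27,19,15,13,1 for degrees 0…10.
[z¹⁰] = 1·1 − 4·13 + 4·15 = 9.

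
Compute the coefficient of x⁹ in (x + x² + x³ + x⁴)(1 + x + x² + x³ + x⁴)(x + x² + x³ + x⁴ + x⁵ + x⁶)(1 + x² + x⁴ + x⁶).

47

(x + x² + x³ + x⁴) has coefficients 0,1,1,1,1 for degrees 0…4.
(1 + x + x² + x³ + x⁴) has coefficients 1,1,1,1,1,0,0,0,0,0 for degrees 0…9.
Multiplying by (x + x² + x³ + x⁴ + x⁵ + x⁶) gives running coefficients 0,1,2,3,4,5,5,4,3,2 for degrees 0…9.
Finally multiplying by (1 + x² + x⁴ + x⁶), the product of all factors after the first has coefficients 0,1,2,4,6,9,11,13,14,14 for degrees 0…9.
[x⁹] = 1·14 + 1·13 + 1·11 + 1·9 = 47.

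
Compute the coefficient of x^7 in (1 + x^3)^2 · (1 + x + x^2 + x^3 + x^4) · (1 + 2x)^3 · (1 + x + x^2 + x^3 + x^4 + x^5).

297

(1 + x^3)^2 has coefficients 1,0,0,2,0,0,1 for degrees 0…6.
(1 + x + x^2 + x^3 + x^4) has coefficients 1,1,1,1,1,0,0,0 for degrees 0…7.
Multiplying by (1 + 2x)^3 gives running coefficients 1,7,19,27,27,26,20,8 for degrees 0…7.
Finally multiplying by (1 + x + x^2 + x^3 + x^4 + x^5), the product of all factors after the first has coefficients 1,8,27,54,81,107,126,127 for degrees 0…7.
[x^7] = 1·127 + 2·81 + 1·8 = 297.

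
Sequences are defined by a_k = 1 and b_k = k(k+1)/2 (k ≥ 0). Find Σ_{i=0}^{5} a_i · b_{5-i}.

35

This is [x^5] in the product of the two ordinary generating functions.
Σ = 1·15 + 1·10 + 1·6 + 1·3 + 1·1 + 1·0 = 35.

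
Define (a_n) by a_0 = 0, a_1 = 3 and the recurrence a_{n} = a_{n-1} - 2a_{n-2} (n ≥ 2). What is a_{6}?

15

The ordinary generating function has denominator 1 - q + 2q^2.
Iterating the recurrence: a_0,…,a_{6} = 0, 3, 3, -3, -9, -3, 15.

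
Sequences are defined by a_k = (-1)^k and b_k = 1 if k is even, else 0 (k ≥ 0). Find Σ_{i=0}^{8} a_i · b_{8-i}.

5

This is [x^8] in the product of the two ordinary generating functions.
Σ = 1·1 − 1·0 + 1·1 − 1·0 + 1·1 − 1·0 + 1·1 − 1·0 + 1·1 = 5.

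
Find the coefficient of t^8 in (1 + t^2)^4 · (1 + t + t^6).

5

(1 + t^2)^4 has coefficients 1,0,4,0,6,0,4,0,1 for degrees 0…8.
(1 + t + t^6) has coefficients 1,1,0,0,0,0,1,0,0 for degrees 0…8.
[t^8] = 1·0 + 4·1 + 6·0 + 4·0 + 1·1 = 5.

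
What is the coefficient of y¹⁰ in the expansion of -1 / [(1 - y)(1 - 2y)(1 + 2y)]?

Partial fractions give a closed form: a_n = (1/3)·1^n + (-1)·2^n + (-1/3)·(-2)^n.
At n = 10: a_10 = -1365.

-1365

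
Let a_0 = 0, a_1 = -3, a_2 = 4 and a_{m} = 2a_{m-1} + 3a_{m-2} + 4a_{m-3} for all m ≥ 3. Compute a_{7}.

35

The ordinary generating function has denominator 1 - 2q - 3q^2 - 4q^3.
Iterating the recurrence: a_0,…,a_{7} = 0, -3, 4, -1, -2, 9, 8, 35.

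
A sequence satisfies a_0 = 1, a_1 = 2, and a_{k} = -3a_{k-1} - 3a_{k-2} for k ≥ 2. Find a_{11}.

-1215

The ordinary generating function has denominator 1 + 3q + 3q^2.
Iterating the recurrence: a_0,…,a_{11} = 1, 2, -9, 21, -36, 45, -27, -54, 243, -567, 972, -1215.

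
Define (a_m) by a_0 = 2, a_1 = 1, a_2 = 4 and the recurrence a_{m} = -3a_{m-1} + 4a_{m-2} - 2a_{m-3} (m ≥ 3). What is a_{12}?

3976562

The ordinary generating function has denominator 1 + 3y - 4y^2 + 2y^3.
Iterating the recurrence: a_0,…,a_{12} = 2, 1, 4, -12, 50, -206, 842, -3450, 14130, -57874, 237042, -970882, 3976562.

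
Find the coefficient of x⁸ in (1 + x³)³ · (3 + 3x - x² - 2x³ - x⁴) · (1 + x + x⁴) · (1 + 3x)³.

344

(1 + x³)³ has coefficients 1,0,0,3,0,0,3,0,0 for degrees 0…8.
(3 + 3x - x² - 2x³ - x⁴) has coefficients 3,3,-1,-2,-1,0,0,0,0 for degrees 0…8.
Multiplying by (1 + x + x⁴) gives running coefficients 3,6,2,-3,0,2,-1,-2,-1 for degrees 0…8.
Finally multiplying by (1 + 3x)³, the product of all factors after the first has coefficients 3,33,137,258,189,-25,-64,43,8 for degrees 0…8.
[x⁸] = 1·8 + 3·(-25) + 3·137 = 344.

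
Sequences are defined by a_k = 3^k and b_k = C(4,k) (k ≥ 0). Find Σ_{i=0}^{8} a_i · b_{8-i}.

20736

The convolution is the x^8 coefficient of A(x)B(x).
Σ = 1·0 + 3·0 + 9·0 + 27·0 + 81·1 + 243·4 + 729·6 + 2187·4 + 6561·1 = 20736.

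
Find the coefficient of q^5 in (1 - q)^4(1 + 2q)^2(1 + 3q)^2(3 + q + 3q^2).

(1 - q)^4 has coefficients 1,-4,6,-4,1 for degrees 0…4.
(1 + 2q)^2 has coefficients 1,4,4,0,0,0 for degrees 0…5.
Multiplying by (1 + 3q)^2 gives running coefficients 1,10,37,60,36,0 for degrees 0…5.
Finally multiplying by (3 + q + 3q^2), the product of all factors after the first has coefficients 3,31,124,247,279,216 for degrees 0…5.
[q^5] = 1·216 − 4·279 + 6·247 − 4·124 + 1·31 = 117.

117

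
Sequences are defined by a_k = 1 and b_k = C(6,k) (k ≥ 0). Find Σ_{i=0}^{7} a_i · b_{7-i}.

This is [x^7] in the product of the two ordinary generating functions.
Σ = 1·0 + 1·1 + 1·6 + 1·15 + 1·20 + 1·15 + 1·6 + 1·1 = 64.

64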